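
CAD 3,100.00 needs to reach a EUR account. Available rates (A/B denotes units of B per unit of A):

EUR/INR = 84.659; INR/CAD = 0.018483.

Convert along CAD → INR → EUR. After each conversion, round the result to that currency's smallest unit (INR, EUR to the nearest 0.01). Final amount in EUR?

CAD 3,100.00 ÷ 0.018483 = INR 167,721.69
INR 167,721.69 ÷ 84.659 = EUR 1,981.14

EUR 1,981.14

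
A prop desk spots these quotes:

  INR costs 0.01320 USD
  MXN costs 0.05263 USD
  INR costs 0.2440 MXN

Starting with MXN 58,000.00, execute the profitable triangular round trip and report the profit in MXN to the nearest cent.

Profit: MXN 1,618.18

Profitable loop is MXN → INR → USD → MXN:
MXN 58,000.00 ÷ 0.2440 = INR 237,704.92
INR 237,704.92 × 0.01320 = USD 3,137.70
USD 3,137.70 ÷ 0.05263 = MXN 59,618.18
Profit = MXN 59,618.18 − MXN 58,000.00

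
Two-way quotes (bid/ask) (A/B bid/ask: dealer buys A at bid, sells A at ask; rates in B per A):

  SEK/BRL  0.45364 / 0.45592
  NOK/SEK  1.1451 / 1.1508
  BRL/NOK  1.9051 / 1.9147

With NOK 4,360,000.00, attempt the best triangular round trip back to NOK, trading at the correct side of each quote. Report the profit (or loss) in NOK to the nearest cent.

Best loop NOK → BRL → SEK → NOK:
NOK 4,360,000.00 ÷ 1.9147 (buy BRL at ask) = BRL 2,277,119.13
BRL 2,277,119.13 ÷ 0.45592 (buy SEK at ask) = SEK 4,994,558.54
SEK 4,994,558.54 ÷ 1.1508 (buy NOK at ask) = NOK 4,340,075.20

Net result: NOK -19,924.80 (no profitable arbitrage after spreads)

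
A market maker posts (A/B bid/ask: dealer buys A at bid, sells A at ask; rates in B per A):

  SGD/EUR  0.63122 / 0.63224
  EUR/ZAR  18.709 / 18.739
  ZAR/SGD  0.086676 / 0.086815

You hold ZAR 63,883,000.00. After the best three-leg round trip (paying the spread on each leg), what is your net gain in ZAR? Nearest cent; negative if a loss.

Best loop ZAR → SGD → EUR → ZAR:
ZAR 63,883,000.00 × 0.086676 (sell ZAR at bid) = SGD 5,537,122.91
SGD 5,537,122.91 × 0.63122 (sell SGD at bid) = EUR 3,495,142.72
EUR 3,495,142.72 × 18.709 (sell EUR at bid) = ZAR 65,390,625.19

Net profit: ZAR 1,507,625.19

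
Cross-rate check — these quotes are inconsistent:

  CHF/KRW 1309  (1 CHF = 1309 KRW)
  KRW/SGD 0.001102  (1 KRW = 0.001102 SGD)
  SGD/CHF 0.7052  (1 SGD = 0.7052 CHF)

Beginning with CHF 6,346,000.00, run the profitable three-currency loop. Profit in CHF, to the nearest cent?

Profitable loop is CHF → KRW → SGD → CHF:
CHF 6,346,000.00 × 1309 = KRW 8,306,914,000
KRW 8,306,914,000 × 0.001102 = SGD 9,154,219.23
SGD 9,154,219.23 × 0.7052 = CHF 6,455,555.40
Profit = CHF 6,455,555.40 − CHF 6,346,000.00

Profit: CHF 109,555.40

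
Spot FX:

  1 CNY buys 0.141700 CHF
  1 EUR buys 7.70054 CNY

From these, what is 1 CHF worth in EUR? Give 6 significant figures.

CHF/EUR = 0.916450

1 CHF ÷ 0.141700 = 7.05716 CNY
7.05716 CNY ÷ 7.70054 = 0.91645 EUR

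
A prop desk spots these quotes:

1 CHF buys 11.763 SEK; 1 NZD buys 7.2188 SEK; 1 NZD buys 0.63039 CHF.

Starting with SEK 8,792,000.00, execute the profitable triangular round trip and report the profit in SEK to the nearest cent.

Profit: SEK 239,296.12

Profitable loop is SEK → NZD → CHF → SEK:
SEK 8,792,000.00 ÷ 7.2188 = NZD 1,217,930.96
NZD 1,217,930.96 × 0.63039 = CHF 767,771.50
CHF 767,771.50 × 11.763 = SEK 9,031,296.12
Profit = SEK 9,031,296.12 − SEK 8,792,000.00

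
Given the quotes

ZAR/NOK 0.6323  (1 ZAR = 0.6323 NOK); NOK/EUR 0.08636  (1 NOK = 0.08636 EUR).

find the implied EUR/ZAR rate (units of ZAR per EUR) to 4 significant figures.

1 EUR ÷ 0.08636 = 11.5794 NOK
11.5794 NOK ÷ 0.6323 = 18.3132 ZAR

EUR/ZAR = 18.31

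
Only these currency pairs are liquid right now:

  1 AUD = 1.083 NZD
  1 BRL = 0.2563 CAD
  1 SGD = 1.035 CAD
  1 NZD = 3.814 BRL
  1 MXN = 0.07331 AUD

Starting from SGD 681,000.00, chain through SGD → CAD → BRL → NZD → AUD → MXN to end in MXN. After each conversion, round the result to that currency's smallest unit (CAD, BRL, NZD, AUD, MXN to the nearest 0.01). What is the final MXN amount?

SGD 681,000.00 × 1.035 = CAD 704,835.00
CAD 704,835.00 ÷ 0.2563 = BRL 2,750,039.02
BRL 2,750,039.02 ÷ 3.814 = NZD 721,038.02
NZD 721,038.02 ÷ 1.083 = AUD 665,778.41
AUD 665,778.41 ÷ 0.07331 = MXN 9,081,686.13

MXN 9,081,686.13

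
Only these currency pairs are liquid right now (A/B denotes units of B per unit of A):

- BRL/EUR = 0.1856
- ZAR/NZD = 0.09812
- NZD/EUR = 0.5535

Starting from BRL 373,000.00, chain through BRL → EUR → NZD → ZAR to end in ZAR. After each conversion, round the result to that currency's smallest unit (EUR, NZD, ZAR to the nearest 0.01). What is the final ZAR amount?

BRL 373,000.00 × 0.1856 = EUR 69,228.80
EUR 69,228.80 ÷ 0.5535 = NZD 125,074.62
NZD 125,074.62 ÷ 0.09812 = ZAR 1,274,710.76

ZAR 1,274,710.76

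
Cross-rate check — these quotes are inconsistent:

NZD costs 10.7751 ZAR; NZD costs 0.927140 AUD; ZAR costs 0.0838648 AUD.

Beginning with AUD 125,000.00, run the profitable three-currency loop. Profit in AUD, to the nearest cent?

Profitable loop is AUD → ZAR → NZD → AUD:
AUD 125,000.00 ÷ 0.0838648 = ZAR 1,490,494.22
ZAR 1,490,494.22 ÷ 10.7751 = NZD 138,327.65
NZD 138,327.65 × 0.927140 = AUD 128,249.09
Profit = AUD 128,249.09 − AUD 125,000.00

Profit: AUD 3,249.09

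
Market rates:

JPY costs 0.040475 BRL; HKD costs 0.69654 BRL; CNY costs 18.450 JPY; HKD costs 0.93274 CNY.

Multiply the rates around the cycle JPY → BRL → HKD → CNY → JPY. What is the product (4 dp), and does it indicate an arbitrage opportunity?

1.0000 (no arbitrage)

Around JPY → BRL → HKD → CNY → JPY: 1 × 0.040475 ÷ 0.69654 × 0.93274 × 18.450 = 0.999995
Product ≈ 1 (deviation 0.001%, within rounding noise).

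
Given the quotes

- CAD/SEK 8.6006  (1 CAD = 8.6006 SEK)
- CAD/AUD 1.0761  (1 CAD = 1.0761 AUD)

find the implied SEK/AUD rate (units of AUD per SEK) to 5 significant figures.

1 SEK ÷ 8.6006 = 0.116271 CAD
0.116271 CAD × 1.0761 = 0.125119 AUD

SEK/AUD = 0.12512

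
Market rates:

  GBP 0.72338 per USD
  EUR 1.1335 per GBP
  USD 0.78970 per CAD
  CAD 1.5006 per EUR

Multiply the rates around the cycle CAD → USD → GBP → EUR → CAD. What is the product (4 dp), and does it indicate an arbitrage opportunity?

0.9717 (arbitrage exists)

Around CAD → USD → GBP → EUR → CAD: 1 × 0.78970 × 0.72338 × 1.1335 × 1.5006 = 0.971662
Product < 1; profitable direction is CAD → EUR → GBP → USD → CAD.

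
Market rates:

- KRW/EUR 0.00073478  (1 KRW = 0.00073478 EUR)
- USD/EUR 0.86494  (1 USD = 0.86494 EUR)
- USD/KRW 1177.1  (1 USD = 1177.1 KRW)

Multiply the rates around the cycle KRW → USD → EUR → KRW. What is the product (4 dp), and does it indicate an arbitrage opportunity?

1.0000 (no arbitrage)

Around KRW → USD → EUR → KRW: 1 ÷ 1177.1 × 0.86494 ÷ 0.00073478 = 1.000035
Product ≈ 1 (deviation 0.004%, within rounding noise).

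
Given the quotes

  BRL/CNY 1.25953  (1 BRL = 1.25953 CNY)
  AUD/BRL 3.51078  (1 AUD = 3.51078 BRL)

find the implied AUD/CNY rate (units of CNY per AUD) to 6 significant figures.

AUD/CNY = 4.42193

1 AUD × 3.51078 = 3.51078 BRL
3.51078 BRL × 1.25953 = 4.42193 CNY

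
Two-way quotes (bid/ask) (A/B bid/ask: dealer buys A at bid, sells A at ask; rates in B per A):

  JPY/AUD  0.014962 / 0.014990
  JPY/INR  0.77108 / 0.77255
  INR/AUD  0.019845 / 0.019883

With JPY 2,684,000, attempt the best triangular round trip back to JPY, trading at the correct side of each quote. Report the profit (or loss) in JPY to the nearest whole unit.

Best loop JPY → INR → AUD → JPY:
JPY 2,684,000 × 0.77108 (sell JPY at bid) = INR 2,069,578.72
INR 2,069,578.72 × 0.019845 (sell INR at bid) = AUD 41,070.79
AUD 41,070.79 ÷ 0.014990 (buy JPY at ask) = JPY 2,739,879

Net profit: JPY 55,879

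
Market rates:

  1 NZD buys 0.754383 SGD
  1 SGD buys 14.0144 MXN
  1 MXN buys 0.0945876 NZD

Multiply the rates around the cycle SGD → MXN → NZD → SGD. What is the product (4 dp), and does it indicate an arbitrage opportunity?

Around SGD → MXN → NZD → SGD: 1 × 14.0144 × 0.0945876 × 0.754383 = 1.000001
Product ≈ 1 (deviation 0.000%, within rounding noise).

1.0000 (no arbitrage)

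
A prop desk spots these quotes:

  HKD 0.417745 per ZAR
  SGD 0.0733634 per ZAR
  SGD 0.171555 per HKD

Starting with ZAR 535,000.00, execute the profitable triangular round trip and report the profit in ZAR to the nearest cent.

Profitable loop is ZAR → SGD → HKD → ZAR:
ZAR 535,000.00 × 0.0733634 = SGD 39,249.42
SGD 39,249.42 ÷ 0.171555 = HKD 228,786.21
HKD 228,786.21 ÷ 0.417745 = ZAR 547,669.55
Profit = ZAR 547,669.55 − ZAR 535,000.00

Profit: ZAR 12,669.55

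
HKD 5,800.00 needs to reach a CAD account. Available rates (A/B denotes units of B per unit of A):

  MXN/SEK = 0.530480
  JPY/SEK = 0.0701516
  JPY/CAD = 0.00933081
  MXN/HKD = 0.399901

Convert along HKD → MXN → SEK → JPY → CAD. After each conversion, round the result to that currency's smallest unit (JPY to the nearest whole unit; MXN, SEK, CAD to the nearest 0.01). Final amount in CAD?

CAD 1,023.36

HKD 5,800.00 ÷ 0.399901 = MXN 14,503.59
MXN 14,503.59 × 0.530480 = SEK 7,693.86
SEK 7,693.86 ÷ 0.0701516 = JPY 109,675
JPY 109,675 × 0.00933081 = CAD 1,023.36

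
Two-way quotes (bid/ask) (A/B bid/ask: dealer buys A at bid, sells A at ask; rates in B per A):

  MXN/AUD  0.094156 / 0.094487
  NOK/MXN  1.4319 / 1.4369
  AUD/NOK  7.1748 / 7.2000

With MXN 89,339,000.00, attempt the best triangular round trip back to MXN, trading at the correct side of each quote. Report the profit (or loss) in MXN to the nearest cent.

Best loop MXN → NOK → AUD → MXN:
MXN 89,339,000.00 ÷ 1.4369 (buy NOK at ask) = NOK 62,174,820.79
NOK 62,174,820.79 ÷ 7.2000 (buy AUD at ask) = AUD 8,635,391.78
AUD 8,635,391.78 ÷ 0.094487 (buy MXN at ask) = MXN 91,392,379.66

Net profit: MXN 2,053,379.66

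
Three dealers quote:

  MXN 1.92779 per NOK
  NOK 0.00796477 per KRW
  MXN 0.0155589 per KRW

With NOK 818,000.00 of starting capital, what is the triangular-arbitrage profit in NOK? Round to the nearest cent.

Profit: NOK 10,894.45

Profitable loop is NOK → KRW → MXN → NOK:
NOK 818,000.00 ÷ 0.00796477 = KRW 102,702,275
KRW 102,702,275 × 0.0155589 = MXN 1,597,934.43
MXN 1,597,934.43 ÷ 1.92779 = NOK 828,894.45
Profit = NOK 828,894.45 − NOK 818,000.00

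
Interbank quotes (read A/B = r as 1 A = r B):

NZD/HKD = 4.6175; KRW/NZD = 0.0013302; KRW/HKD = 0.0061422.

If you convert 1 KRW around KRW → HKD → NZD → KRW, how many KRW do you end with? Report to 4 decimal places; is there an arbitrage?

Around KRW → HKD → NZD → KRW: 1 × 0.0061422 ÷ 4.6175 ÷ 0.0013302 = 1.000000
Product ≈ 1 (deviation 0.000%, within rounding noise).

1.0000 (no arbitrage)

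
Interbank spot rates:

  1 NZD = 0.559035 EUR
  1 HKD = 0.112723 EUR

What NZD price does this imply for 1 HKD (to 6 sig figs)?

1 HKD × 0.112723 = 0.112723 EUR
0.112723 EUR ÷ 0.559035 = 0.201639 NZD

HKD/NZD = 0.201639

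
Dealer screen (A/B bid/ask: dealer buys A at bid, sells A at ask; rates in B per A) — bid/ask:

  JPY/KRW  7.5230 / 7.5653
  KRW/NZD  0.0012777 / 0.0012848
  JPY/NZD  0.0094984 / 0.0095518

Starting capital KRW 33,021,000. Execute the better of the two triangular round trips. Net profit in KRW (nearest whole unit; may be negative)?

Net profit: KRW 208,588

Best loop KRW → NZD → JPY → KRW:
KRW 33,021,000 × 0.0012777 (sell KRW at bid) = NZD 42,190.93
NZD 42,190.93 ÷ 0.0095518 (buy JPY at ask) = JPY 4,417,066
JPY 4,417,066 × 7.5230 (sell JPY at bid) = KRW 33,229,588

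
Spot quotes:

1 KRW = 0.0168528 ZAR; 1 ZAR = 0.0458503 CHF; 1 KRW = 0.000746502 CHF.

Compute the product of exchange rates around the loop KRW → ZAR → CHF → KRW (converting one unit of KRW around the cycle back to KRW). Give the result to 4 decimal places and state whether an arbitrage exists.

1.0351 (arbitrage exists)

Around KRW → ZAR → CHF → KRW: 1 × 0.0168528 × 0.0458503 ÷ 0.000746502 = 1.035102
Product > 1; profitable direction is KRW → ZAR → CHF → KRW.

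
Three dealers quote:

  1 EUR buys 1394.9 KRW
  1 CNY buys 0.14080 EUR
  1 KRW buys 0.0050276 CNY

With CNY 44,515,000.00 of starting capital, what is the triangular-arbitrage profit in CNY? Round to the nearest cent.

Profitable loop is CNY → KRW → EUR → CNY:
CNY 44,515,000.00 ÷ 0.0050276 = KRW 8,854,125,229
KRW 8,854,125,229 ÷ 1394.9 = EUR 6,347,498.19
EUR 6,347,498.19 ÷ 0.14080 = CNY 45,081,663.30
Profit = CNY 45,081,663.30 − CNY 44,515,000.00

Profit: CNY 566,663.30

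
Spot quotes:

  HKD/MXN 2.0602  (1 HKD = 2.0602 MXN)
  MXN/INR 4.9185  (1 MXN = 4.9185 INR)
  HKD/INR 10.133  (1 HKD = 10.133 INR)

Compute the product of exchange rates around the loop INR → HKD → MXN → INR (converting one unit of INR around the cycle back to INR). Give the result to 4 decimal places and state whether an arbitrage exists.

1.0000 (no arbitrage)

Around INR → HKD → MXN → INR: 1 ÷ 10.133 × 2.0602 × 4.9185 = 1.000009
Product ≈ 1 (deviation 0.001%, within rounding noise).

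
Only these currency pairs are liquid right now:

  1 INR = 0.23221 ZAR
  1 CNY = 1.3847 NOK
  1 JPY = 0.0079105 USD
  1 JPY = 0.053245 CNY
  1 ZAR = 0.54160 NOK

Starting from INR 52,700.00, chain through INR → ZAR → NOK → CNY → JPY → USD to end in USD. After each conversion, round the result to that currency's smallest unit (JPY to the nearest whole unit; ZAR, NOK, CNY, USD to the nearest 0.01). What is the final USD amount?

USD 711.11

INR 52,700.00 × 0.23221 = ZAR 12,237.47
ZAR 12,237.47 × 0.54160 = NOK 6,627.81
NOK 6,627.81 ÷ 1.3847 = CNY 4,786.46
CNY 4,786.46 ÷ 0.053245 = JPY 89,895
JPY 89,895 × 0.0079105 = USD 711.11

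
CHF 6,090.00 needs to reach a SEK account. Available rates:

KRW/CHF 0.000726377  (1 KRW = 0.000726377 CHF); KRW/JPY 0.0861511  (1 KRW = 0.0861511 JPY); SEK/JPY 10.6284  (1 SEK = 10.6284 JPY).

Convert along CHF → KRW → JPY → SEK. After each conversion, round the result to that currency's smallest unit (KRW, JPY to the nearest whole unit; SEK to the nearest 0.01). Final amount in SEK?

SEK 67,959.15

CHF 6,090.00 ÷ 0.000726377 = KRW 8,384,076
KRW 8,384,076 × 0.0861511 = JPY 722,297
JPY 722,297 ÷ 10.6284 = SEK 67,959.15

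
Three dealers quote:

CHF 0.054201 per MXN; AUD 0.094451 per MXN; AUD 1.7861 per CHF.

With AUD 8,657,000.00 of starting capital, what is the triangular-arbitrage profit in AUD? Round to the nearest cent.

Profitable loop is AUD → MXN → CHF → AUD:
AUD 8,657,000.00 ÷ 0.094451 = MXN 91,655,990.94
MXN 91,655,990.94 × 0.054201 = CHF 4,967,846.36
CHF 4,967,846.36 × 1.7861 = AUD 8,873,070.39
Profit = AUD 8,873,070.39 − AUD 8,657,000.00

Profit: AUD 216,070.39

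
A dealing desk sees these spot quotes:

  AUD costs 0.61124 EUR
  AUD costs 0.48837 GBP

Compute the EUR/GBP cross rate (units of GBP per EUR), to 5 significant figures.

EUR/GBP = 0.79898

1 EUR ÷ 0.61124 = 1.63602 AUD
1.63602 AUD × 0.48837 = 0.798982 GBP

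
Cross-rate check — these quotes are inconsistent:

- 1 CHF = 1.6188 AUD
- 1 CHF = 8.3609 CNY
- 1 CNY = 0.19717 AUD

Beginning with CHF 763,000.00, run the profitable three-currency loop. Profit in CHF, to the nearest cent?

Profit: CHF 14,007.49

Profitable loop is CHF → CNY → AUD → CHF:
CHF 763,000.00 × 8.3609 = CNY 6,379,366.70
CNY 6,379,366.70 × 0.19717 = AUD 1,257,819.73
AUD 1,257,819.73 ÷ 1.6188 = CHF 777,007.49
Profit = CHF 777,007.49 − CHF 763,000.00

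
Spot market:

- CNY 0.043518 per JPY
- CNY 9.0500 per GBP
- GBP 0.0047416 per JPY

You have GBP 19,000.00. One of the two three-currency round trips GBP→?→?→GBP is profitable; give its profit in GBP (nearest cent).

Profit: GBP 268.55

Profitable loop is GBP → JPY → CNY → GBP:
GBP 19,000.00 ÷ 0.0047416 = JPY 4,007,086
JPY 4,007,086 × 0.043518 = CNY 174,380.38
CNY 174,380.38 ÷ 9.0500 = GBP 19,268.55
Profit = GBP 19,268.55 − GBP 19,000.00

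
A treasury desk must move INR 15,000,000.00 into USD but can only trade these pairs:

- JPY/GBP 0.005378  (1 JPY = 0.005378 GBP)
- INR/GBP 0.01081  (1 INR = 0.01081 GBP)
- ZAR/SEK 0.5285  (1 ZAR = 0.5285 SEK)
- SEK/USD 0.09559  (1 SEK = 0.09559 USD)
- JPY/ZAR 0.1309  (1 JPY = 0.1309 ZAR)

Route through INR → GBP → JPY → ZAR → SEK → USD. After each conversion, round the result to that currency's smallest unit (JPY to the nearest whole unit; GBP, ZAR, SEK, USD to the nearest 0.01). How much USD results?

USD 199,385.36

INR 15,000,000.00 × 0.01081 = GBP 162,150.00
GBP 162,150.00 ÷ 0.005378 = JPY 30,150,614
JPY 30,150,614 × 0.1309 = ZAR 3,946,715.37
ZAR 3,946,715.37 × 0.5285 = SEK 2,085,839.07
SEK 2,085,839.07 × 0.09559 = USD 199,385.36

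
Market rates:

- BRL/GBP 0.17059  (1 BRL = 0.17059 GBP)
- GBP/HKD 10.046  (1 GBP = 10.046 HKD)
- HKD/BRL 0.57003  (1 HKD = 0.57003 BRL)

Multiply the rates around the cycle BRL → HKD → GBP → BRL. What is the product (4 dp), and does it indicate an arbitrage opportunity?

1.0237 (arbitrage exists)

Around BRL → HKD → GBP → BRL: 1 ÷ 0.57003 ÷ 10.046 ÷ 0.17059 = 1.023660
Product > 1; profitable direction is BRL → HKD → GBP → BRL.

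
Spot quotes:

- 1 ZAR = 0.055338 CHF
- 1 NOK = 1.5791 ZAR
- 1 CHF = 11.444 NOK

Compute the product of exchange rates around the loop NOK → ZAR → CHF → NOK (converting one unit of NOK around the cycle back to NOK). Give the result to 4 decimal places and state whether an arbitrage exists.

Around NOK → ZAR → CHF → NOK: 1 × 1.5791 × 0.055338 × 11.444 = 1.000025
Product ≈ 1 (deviation 0.003%, within rounding noise).

1.0000 (no arbitrage)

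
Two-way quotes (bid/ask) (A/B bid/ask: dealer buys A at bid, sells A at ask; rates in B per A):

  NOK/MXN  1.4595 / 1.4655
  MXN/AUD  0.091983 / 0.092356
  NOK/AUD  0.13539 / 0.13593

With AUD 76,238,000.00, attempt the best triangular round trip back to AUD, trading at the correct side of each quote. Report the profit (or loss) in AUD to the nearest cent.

Best loop AUD → MXN → NOK → AUD:
AUD 76,238,000.00 ÷ 0.092356 (buy MXN at ask) = MXN 825,479,665.64
MXN 825,479,665.64 ÷ 1.4655 (buy NOK at ask) = NOK 563,275,104.50
NOK 563,275,104.50 × 0.13539 (sell NOK at bid) = AUD 76,261,816.40

Net profit: AUD 23,816.40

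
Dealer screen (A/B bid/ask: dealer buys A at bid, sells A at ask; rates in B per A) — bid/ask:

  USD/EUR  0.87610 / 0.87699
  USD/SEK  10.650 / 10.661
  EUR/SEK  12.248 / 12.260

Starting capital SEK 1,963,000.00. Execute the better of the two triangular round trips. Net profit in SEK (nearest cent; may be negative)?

Net profit: SEK 12,791.96

Best loop SEK → USD → EUR → SEK:
SEK 1,963,000.00 ÷ 10.661 (buy USD at ask) = USD 184,129.07
USD 184,129.07 × 0.87610 (sell USD at bid) = EUR 161,315.48
EUR 161,315.48 × 12.248 (sell EUR at bid) = SEK 1,975,791.96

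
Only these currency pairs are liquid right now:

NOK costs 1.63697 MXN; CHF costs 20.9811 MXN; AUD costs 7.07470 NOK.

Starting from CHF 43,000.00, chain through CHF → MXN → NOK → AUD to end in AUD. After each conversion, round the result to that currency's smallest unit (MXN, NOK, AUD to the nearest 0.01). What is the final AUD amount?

CHF 43,000.00 × 20.9811 = MXN 902,187.30
MXN 902,187.30 ÷ 1.63697 = NOK 551,132.46
NOK 551,132.46 ÷ 7.07470 = AUD 77,901.88

AUD 77,901.88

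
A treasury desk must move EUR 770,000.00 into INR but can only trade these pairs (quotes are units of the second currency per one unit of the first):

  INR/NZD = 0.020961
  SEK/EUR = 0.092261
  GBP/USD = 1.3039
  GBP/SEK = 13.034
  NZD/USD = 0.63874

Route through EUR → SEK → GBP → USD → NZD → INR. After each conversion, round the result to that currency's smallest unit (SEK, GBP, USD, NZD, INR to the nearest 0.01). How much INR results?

INR 62,359,556.80

EUR 770,000.00 ÷ 0.092261 = SEK 8,345,888.30
SEK 8,345,888.30 ÷ 13.034 = GBP 640,316.73
GBP 640,316.73 × 1.3039 = USD 834,908.98
USD 834,908.98 ÷ 0.63874 = NZD 1,307,118.67
NZD 1,307,118.67 ÷ 0.020961 = INR 62,359,556.80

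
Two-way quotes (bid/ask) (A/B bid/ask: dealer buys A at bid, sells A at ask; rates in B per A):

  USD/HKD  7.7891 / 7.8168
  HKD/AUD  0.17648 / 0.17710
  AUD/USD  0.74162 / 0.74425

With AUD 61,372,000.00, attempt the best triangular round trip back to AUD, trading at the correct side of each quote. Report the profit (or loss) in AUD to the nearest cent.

Net profit: AUD 1,193,437.29

Best loop AUD → USD → HKD → AUD:
AUD 61,372,000.00 × 0.74162 (sell AUD at bid) = USD 45,514,702.64
USD 45,514,702.64 × 7.7891 (sell USD at bid) = HKD 354,518,570.33
HKD 354,518,570.33 × 0.17648 (sell HKD at bid) = AUD 62,565,437.29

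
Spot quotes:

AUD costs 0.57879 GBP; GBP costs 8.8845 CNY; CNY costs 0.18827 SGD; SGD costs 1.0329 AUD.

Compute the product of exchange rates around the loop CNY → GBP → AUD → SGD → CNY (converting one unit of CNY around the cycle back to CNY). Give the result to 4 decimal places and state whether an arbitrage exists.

Around CNY → GBP → AUD → SGD → CNY: 1 ÷ 8.8845 ÷ 0.57879 ÷ 1.0329 ÷ 0.18827 = 1.000015
Product ≈ 1 (deviation 0.002%, within rounding noise).

1.0000 (no arbitrage)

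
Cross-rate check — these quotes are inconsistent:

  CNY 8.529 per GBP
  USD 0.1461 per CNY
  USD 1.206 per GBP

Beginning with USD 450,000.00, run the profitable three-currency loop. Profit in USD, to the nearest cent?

Profitable loop is USD → GBP → CNY → USD:
USD 450,000.00 ÷ 1.206 = GBP 373,134.33
GBP 373,134.33 × 8.529 = CNY 3,182,462.69
CNY 3,182,462.69 × 0.1461 = USD 464,957.80
Profit = USD 464,957.80 − USD 450,000.00

Profit: USD 14,957.80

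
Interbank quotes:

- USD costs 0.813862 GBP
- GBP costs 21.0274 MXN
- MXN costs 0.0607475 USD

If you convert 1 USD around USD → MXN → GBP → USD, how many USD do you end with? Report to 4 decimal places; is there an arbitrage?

Around USD → MXN → GBP → USD: 1 ÷ 0.0607475 ÷ 21.0274 ÷ 0.813862 = 0.961912
Product < 1; profitable direction is USD → GBP → MXN → USD.

0.9619 (arbitrage exists)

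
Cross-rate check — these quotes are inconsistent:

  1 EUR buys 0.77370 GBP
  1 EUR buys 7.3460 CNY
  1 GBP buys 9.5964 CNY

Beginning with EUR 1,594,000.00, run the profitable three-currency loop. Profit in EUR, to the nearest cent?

Profit: EUR 17,084.55

Profitable loop is EUR → GBP → CNY → EUR:
EUR 1,594,000.00 × 0.77370 = GBP 1,233,277.80
GBP 1,233,277.80 × 9.5964 = CNY 11,835,027.08
CNY 11,835,027.08 ÷ 7.3460 = EUR 1,611,084.55
Profit = EUR 1,611,084.55 − EUR 1,594,000.00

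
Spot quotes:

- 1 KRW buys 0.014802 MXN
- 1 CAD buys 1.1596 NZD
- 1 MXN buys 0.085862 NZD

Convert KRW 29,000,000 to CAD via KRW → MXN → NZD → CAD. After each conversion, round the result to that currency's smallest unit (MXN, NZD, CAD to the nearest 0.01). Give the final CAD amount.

CAD 31,784.19

KRW 29,000,000 × 0.014802 = MXN 429,258.00
MXN 429,258.00 × 0.085862 = NZD 36,856.95
NZD 36,856.95 ÷ 1.1596 = CAD 31,784.19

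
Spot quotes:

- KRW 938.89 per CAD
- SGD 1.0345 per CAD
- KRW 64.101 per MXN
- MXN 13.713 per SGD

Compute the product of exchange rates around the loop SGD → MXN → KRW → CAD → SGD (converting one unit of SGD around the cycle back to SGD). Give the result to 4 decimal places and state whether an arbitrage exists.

0.9685 (arbitrage exists)

Around SGD → MXN → KRW → CAD → SGD: 1 × 13.713 × 64.101 ÷ 938.89 × 1.0345 = 0.968530
Product < 1; profitable direction is SGD → CAD → KRW → MXN → SGD.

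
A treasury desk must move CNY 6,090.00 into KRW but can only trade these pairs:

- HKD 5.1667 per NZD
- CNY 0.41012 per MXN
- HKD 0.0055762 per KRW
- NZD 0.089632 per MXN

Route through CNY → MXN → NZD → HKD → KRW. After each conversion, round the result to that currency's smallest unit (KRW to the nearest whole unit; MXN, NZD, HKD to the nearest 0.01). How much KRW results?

KRW 1,233,227

CNY 6,090.00 ÷ 0.41012 = MXN 14,849.31
MXN 14,849.31 × 0.089632 = NZD 1,330.97
NZD 1,330.97 × 5.1667 = HKD 6,876.72
HKD 6,876.72 ÷ 0.0055762 = KRW 1,233,227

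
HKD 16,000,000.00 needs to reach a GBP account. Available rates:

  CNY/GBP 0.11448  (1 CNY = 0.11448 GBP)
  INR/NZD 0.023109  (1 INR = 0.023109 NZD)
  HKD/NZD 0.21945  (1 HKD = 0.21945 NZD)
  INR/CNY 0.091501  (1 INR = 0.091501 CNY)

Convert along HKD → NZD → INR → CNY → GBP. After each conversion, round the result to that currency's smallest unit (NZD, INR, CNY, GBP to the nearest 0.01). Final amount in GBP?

HKD 16,000,000.00 × 0.21945 = NZD 3,511,200.00
NZD 3,511,200.00 ÷ 0.023109 = INR 151,940,802.28
INR 151,940,802.28 × 0.091501 = CNY 13,902,735.35
CNY 13,902,735.35 × 0.11448 = GBP 1,591,585.14

GBP 1,591,585.14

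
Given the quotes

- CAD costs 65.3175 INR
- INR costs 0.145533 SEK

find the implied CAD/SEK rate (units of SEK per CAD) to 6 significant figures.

CAD/SEK = 9.50585

1 CAD × 65.3175 = 65.3175 INR
65.3175 INR × 0.145533 = 9.50585 SEK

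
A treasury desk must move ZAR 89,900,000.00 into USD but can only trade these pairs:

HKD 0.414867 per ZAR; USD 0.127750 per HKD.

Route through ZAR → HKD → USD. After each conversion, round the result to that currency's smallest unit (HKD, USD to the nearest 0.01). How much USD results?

USD 4,764,633.41

ZAR 89,900,000.00 × 0.414867 = HKD 37,296,543.30
HKD 37,296,543.30 × 0.127750 = USD 4,764,633.41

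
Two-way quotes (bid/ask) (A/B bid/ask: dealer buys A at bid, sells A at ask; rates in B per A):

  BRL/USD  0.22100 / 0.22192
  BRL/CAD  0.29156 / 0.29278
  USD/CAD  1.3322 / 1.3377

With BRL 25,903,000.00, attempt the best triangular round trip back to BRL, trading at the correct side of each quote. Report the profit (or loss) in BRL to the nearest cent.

Net profit: BRL 144,758.82

Best loop BRL → USD → CAD → BRL:
BRL 25,903,000.00 × 0.22100 (sell BRL at bid) = USD 5,724,563.00
USD 5,724,563.00 × 1.3322 (sell USD at bid) = CAD 7,626,262.83
CAD 7,626,262.83 ÷ 0.29278 (buy BRL at ask) = BRL 26,047,758.82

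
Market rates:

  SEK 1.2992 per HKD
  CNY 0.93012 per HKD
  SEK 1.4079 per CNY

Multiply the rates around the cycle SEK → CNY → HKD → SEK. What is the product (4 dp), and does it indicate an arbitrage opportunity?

0.9921 (arbitrage exists)

Around SEK → CNY → HKD → SEK: 1 ÷ 1.4079 ÷ 0.93012 × 1.2992 = 0.992122
Product < 1; profitable direction is SEK → HKD → CNY → SEK.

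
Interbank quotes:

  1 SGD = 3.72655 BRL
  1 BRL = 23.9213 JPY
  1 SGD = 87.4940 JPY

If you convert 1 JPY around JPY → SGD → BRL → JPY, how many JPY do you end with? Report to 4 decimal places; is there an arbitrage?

1.0189 (arbitrage exists)

Around JPY → SGD → BRL → JPY: 1 ÷ 87.4940 × 3.72655 × 23.9213 = 1.018858
Product > 1; profitable direction is JPY → SGD → BRL → JPY.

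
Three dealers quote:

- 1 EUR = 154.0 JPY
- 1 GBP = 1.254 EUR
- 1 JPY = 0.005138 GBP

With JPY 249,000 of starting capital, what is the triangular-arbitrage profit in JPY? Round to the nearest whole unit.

Profitable loop is JPY → EUR → GBP → JPY:
JPY 249,000 ÷ 154.0 = EUR 1,616.88
EUR 1,616.88 ÷ 1.254 = GBP 1,289.38
GBP 1,289.38 ÷ 0.005138 = JPY 250,950
Profit = JPY 250,950 − JPY 249,000

Profit: JPY 1,950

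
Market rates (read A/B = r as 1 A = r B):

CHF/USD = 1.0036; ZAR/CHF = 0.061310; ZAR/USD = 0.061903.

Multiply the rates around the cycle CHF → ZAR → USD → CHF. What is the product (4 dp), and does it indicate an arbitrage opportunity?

1.0061 (arbitrage exists)

Around CHF → ZAR → USD → CHF: 1 ÷ 0.061310 × 0.061903 ÷ 1.0036 = 1.006050
Product > 1; profitable direction is CHF → ZAR → USD → CHF.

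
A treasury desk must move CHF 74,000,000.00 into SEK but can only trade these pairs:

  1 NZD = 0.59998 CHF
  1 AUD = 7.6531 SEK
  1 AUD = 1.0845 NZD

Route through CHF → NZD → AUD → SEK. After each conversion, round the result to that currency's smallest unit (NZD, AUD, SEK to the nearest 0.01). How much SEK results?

SEK 870,367,724.38

CHF 74,000,000.00 ÷ 0.59998 = NZD 123,337,444.58
NZD 123,337,444.58 ÷ 1.0845 = AUD 113,727,473.10
AUD 113,727,473.10 × 7.6531 = SEK 870,367,724.38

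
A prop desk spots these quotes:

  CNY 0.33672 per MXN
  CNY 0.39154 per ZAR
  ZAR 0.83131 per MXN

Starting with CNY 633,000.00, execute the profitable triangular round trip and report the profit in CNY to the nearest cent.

Profitable loop is CNY → ZAR → MXN → CNY:
CNY 633,000.00 ÷ 0.39154 = ZAR 1,616,693.06
ZAR 1,616,693.06 ÷ 0.83131 = MXN 1,944,753.53
MXN 1,944,753.53 × 0.33672 = CNY 654,837.41
Profit = CNY 654,837.41 − CNY 633,000.00

Profit: CNY 21,837.41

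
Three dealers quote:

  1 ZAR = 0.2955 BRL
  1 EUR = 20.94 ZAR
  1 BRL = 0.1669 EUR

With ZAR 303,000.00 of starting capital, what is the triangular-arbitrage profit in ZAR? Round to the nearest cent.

Profitable loop is ZAR → BRL → EUR → ZAR:
ZAR 303,000.00 × 0.2955 = BRL 89,536.50
BRL 89,536.50 × 0.1669 = EUR 14,943.64
EUR 14,943.64 × 20.94 = ZAR 312,919.86
Profit = ZAR 312,919.86 − ZAR 303,000.00

Profit: ZAR 9,919.86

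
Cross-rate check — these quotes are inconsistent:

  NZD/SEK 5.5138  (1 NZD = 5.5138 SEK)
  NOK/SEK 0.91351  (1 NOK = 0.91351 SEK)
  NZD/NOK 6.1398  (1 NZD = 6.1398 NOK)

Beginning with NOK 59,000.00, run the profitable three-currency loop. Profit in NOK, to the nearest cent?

Profitable loop is NOK → SEK → NZD → NOK:
NOK 59,000.00 × 0.91351 = SEK 53,897.09
SEK 53,897.09 ÷ 5.5138 = NZD 9,774.94
NZD 9,774.94 × 6.1398 = NOK 60,016.21
Profit = NOK 60,016.21 − NOK 59,000.00

Profit: NOK 1,016.21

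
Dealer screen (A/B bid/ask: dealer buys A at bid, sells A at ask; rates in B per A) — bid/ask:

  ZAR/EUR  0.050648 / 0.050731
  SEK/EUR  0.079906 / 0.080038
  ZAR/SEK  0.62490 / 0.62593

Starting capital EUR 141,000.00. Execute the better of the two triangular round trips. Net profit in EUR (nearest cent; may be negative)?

Net profit: EUR 1,547.44

Best loop EUR → SEK → ZAR → EUR:
EUR 141,000.00 ÷ 0.080038 (buy SEK at ask) = SEK 1,761,663.21
SEK 1,761,663.21 ÷ 0.62593 (buy ZAR at ask) = ZAR 2,814,473.20
ZAR 2,814,473.20 × 0.050648 (sell ZAR at bid) = EUR 142,547.44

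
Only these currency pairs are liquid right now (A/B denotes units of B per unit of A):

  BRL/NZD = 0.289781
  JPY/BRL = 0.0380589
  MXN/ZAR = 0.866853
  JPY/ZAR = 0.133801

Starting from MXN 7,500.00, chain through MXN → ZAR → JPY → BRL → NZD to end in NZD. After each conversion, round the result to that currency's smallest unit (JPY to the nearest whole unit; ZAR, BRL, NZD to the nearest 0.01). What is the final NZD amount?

MXN 7,500.00 × 0.866853 = ZAR 6,501.40
ZAR 6,501.40 ÷ 0.133801 = JPY 48,590
JPY 48,590 × 0.0380589 = BRL 1,849.28
BRL 1,849.28 × 0.289781 = NZD 535.89

NZD 535.89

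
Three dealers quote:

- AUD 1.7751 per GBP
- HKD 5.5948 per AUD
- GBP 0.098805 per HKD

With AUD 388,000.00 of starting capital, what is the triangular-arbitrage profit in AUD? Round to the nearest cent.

Profitable loop is AUD → GBP → HKD → AUD:
AUD 388,000.00 ÷ 1.7751 = GBP 218,579.23
GBP 218,579.23 ÷ 0.098805 = HKD 2,212,228.48
HKD 2,212,228.48 ÷ 5.5948 = AUD 395,407.96
Profit = AUD 395,407.96 − AUD 388,000.00

Profit: AUD 7,407.96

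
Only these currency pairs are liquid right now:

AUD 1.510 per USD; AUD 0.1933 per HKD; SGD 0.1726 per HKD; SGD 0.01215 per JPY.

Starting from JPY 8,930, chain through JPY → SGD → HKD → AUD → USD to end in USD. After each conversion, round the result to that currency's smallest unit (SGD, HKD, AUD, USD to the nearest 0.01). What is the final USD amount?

JPY 8,930 × 0.01215 = SGD 108.50
SGD 108.50 ÷ 0.1726 = HKD 628.62
HKD 628.62 × 0.1933 = AUD 121.51
AUD 121.51 ÷ 1.510 = USD 80.47

USD 80.47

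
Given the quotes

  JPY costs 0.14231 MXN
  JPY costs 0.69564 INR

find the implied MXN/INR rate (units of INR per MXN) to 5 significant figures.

1 MXN ÷ 0.14231 = 7.02691 JPY
7.02691 JPY × 0.69564 = 4.8882 INR

MXN/INR = 4.8882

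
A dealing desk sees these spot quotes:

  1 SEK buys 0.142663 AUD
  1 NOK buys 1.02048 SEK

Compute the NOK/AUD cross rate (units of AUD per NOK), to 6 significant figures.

NOK/AUD = 0.145585

1 NOK × 1.02048 = 1.02048 SEK
1.02048 SEK × 0.142663 = 0.145585 AUD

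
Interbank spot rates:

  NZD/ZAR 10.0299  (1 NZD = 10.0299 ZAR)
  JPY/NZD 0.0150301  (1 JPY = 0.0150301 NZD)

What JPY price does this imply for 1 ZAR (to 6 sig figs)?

1 ZAR ÷ 10.0299 = 0.0997019 NZD
0.0997019 NZD ÷ 0.0150301 = 6.63348 JPY

ZAR/JPY = 6.63348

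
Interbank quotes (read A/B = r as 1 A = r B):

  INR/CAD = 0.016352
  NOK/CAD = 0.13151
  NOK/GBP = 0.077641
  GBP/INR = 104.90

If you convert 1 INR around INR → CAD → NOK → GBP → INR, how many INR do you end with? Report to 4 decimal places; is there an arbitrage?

1.0127 (arbitrage exists)

Around INR → CAD → NOK → GBP → INR: 1 × 0.016352 ÷ 0.13151 × 0.077641 × 104.90 = 1.012695
Product > 1; profitable direction is INR → CAD → NOK → GBP → INR.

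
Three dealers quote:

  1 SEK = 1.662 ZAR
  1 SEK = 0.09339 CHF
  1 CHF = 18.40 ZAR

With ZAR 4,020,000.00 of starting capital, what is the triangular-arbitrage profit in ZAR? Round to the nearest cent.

Profit: ZAR 136,360.72

Profitable loop is ZAR → SEK → CHF → ZAR:
ZAR 4,020,000.00 ÷ 1.662 = SEK 2,418,772.56
SEK 2,418,772.56 × 0.09339 = CHF 225,889.17
CHF 225,889.17 × 18.40 = ZAR 4,156,360.72
Profit = ZAR 4,156,360.72 − ZAR 4,020,000.00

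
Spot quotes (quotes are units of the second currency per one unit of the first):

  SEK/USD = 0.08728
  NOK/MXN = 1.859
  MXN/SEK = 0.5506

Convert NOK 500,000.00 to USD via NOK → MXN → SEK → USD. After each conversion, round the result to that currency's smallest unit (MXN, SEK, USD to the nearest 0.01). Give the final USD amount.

NOK 500,000.00 × 1.859 = MXN 929,500.00
MXN 929,500.00 × 0.5506 = SEK 511,782.70
SEK 511,782.70 × 0.08728 = USD 44,668.39

USD 44,668.39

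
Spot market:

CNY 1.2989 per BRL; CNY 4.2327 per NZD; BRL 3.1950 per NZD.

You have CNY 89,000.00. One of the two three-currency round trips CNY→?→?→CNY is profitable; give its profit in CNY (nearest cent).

Profitable loop is CNY → BRL → NZD → CNY:
CNY 89,000.00 ÷ 1.2989 = BRL 68,519.52
BRL 68,519.52 ÷ 3.1950 = NZD 21,445.86
NZD 21,445.86 × 4.2327 = CNY 90,773.88
Profit = CNY 90,773.88 − CNY 89,000.00

Profit: CNY 1,773.88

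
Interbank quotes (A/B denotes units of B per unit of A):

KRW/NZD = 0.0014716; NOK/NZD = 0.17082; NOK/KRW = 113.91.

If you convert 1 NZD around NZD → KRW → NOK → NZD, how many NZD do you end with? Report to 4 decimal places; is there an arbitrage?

Around NZD → KRW → NOK → NZD: 1 ÷ 0.0014716 ÷ 113.91 × 0.17082 = 1.019030
Product > 1; profitable direction is NZD → KRW → NOK → NZD.

1.0190 (arbitrage exists)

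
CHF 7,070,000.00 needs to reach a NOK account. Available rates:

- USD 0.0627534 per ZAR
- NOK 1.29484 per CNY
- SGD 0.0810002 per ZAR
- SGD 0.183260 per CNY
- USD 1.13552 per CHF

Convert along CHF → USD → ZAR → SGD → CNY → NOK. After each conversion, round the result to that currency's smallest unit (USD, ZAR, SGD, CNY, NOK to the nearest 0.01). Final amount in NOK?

NOK 73,216,920.20

CHF 7,070,000.00 × 1.13552 = USD 8,028,126.40
USD 8,028,126.40 ÷ 0.0627534 = ZAR 127,931,337.58
ZAR 127,931,337.58 × 0.0810002 = SGD 10,362,463.93
SGD 10,362,463.93 ÷ 0.183260 = CNY 56,545,148.59
CNY 56,545,148.59 × 1.29484 = NOK 73,216,920.20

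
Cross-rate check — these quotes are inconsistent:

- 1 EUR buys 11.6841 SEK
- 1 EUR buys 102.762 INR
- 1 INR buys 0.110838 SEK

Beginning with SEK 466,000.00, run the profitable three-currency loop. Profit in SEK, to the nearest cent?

Profit: SEK 12,035.28

Profitable loop is SEK → INR → EUR → SEK:
SEK 466,000.00 ÷ 0.110838 = INR 4,204,334.25
INR 4,204,334.25 ÷ 102.762 = EUR 40,913.32
EUR 40,913.32 × 11.6841 = SEK 478,035.28
Profit = SEK 478,035.28 − SEK 466,000.00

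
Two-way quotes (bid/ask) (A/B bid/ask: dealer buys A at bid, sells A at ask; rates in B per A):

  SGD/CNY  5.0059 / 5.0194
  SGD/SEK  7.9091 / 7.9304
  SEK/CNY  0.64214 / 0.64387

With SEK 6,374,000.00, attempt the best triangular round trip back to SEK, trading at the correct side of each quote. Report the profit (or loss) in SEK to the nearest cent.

Net profit: SEK 75,366.29

Best loop SEK → CNY → SGD → SEK:
SEK 6,374,000.00 × 0.64214 (sell SEK at bid) = CNY 4,093,000.36
CNY 4,093,000.36 ÷ 5.0194 (buy SGD at ask) = SGD 815,436.18
SGD 815,436.18 × 7.9091 (sell SGD at bid) = SEK 6,449,366.29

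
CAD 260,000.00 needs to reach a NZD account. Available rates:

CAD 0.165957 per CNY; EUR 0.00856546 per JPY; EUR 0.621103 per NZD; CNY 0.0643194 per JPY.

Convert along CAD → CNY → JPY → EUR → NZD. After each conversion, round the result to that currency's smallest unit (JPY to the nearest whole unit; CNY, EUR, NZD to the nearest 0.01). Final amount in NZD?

CAD 260,000.00 ÷ 0.165957 = CNY 1,566,670.88
CNY 1,566,670.88 ÷ 0.0643194 = JPY 24,357,672
JPY 24,357,672 × 0.00856546 = EUR 208,634.67
EUR 208,634.67 ÷ 0.621103 = NZD 335,909.94

NZD 335,909.94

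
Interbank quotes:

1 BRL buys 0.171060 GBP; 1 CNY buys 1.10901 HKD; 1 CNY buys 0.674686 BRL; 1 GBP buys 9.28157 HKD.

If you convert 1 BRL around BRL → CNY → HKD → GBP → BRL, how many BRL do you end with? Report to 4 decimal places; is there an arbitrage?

Around BRL → CNY → HKD → GBP → BRL: 1 ÷ 0.674686 × 1.10901 ÷ 9.28157 ÷ 0.171060 = 1.035294
Product > 1; profitable direction is BRL → CNY → HKD → GBP → BRL.

1.0353 (arbitrage exists)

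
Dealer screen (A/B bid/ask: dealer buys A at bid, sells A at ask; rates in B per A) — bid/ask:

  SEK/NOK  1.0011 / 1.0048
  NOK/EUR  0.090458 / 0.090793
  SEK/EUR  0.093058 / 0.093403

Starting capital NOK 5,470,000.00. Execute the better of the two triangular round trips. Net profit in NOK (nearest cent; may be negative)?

Best loop NOK → SEK → EUR → NOK:
NOK 5,470,000.00 ÷ 1.0048 (buy SEK at ask) = SEK 5,443,869.43
SEK 5,443,869.43 × 0.093058 (sell SEK at bid) = EUR 506,595.60
EUR 506,595.60 ÷ 0.090793 (buy NOK at ask) = NOK 5,579,676.86

Net profit: NOK 109,676.86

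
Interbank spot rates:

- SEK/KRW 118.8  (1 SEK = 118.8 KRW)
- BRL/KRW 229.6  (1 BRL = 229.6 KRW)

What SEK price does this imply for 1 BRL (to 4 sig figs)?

1 BRL × 229.6 = 229.6 KRW
229.6 KRW ÷ 118.8 = 1.93266 SEK

BRL/SEK = 1.933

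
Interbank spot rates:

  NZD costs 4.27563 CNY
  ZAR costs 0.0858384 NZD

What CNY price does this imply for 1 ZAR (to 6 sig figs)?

1 ZAR × 0.0858384 = 0.0858384 NZD
0.0858384 NZD × 4.27563 = 0.367013 CNY

ZAR/CNY = 0.367013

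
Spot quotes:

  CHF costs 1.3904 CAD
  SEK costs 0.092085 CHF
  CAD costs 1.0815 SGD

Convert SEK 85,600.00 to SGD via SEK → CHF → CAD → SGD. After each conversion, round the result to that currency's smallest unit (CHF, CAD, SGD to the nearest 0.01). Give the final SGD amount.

SEK 85,600.00 × 0.092085 = CHF 7,882.48
CHF 7,882.48 × 1.3904 = CAD 10,959.80
CAD 10,959.80 × 1.0815 = SGD 11,853.02

SGD 11,853.02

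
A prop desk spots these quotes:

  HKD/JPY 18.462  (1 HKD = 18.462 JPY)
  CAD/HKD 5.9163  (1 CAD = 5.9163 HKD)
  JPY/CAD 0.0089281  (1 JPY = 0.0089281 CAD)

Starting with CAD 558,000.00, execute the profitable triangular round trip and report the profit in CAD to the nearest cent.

Profit: CAD 14,197.85

Profitable loop is CAD → JPY → HKD → CAD:
CAD 558,000.00 ÷ 0.0089281 = JPY 62,499,300
JPY 62,499,300 ÷ 18.462 = HKD 3,385,294.12
HKD 3,385,294.12 ÷ 5.9163 = CAD 572,197.85
Profit = CAD 572,197.85 − CAD 558,000.00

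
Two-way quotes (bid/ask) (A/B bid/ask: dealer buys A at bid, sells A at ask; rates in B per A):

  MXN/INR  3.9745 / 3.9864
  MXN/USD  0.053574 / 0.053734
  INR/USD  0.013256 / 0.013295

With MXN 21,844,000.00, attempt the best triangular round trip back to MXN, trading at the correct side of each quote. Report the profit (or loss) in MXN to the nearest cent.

Net profit: MXN 236,912.94

Best loop MXN → USD → INR → MXN:
MXN 21,844,000.00 × 0.053574 (sell MXN at bid) = USD 1,170,270.46
USD 1,170,270.46 ÷ 0.013295 (buy INR at ask) = INR 88,023,351.34
INR 88,023,351.34 ÷ 3.9864 (buy MXN at ask) = MXN 22,080,912.94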